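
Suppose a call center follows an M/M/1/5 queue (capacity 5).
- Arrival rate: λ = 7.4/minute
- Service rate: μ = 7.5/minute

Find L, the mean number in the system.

ρ = λ/μ = 7.4/7.5 = 0.98667
P₀ = (1-ρ)/(1-ρ^(K+1)) = (1-0.98667)/(1-0.98667^6) = 0.01333/0.07736 = 0.1723
P_K = P₀×ρ^K = 0.1723 × 0.98667^5 = 0.1723 × 0.9351 = 0.1611
L = ρ[1 - (K+1)ρ^K + Kρ^(K+1)] / [(1-ρ)(1-ρ^(K+1))]
L = 0.98667 × (1 - 6×0.93510336 + 5×0.92263843) / ((1 - 0.98667) × (1 - 0.92263843)) = 2.4609 calls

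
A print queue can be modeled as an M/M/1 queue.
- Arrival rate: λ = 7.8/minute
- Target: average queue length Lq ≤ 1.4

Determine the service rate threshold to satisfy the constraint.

For M/M/1: Lq = λ²/(μ(μ-λ))
Need Lq ≤ 1.4, i.e. μ(μ-λ) ≥ λ²/1.4
μ² - 7.8μ - 60.84/1.4 ≥ 0  →  μ² - 7.8μ - 43.457143 ≥ 0
Quadratic formula (positive root): μ = [λ + √(λ² + 4×43.457143)]/2
Discriminant: 60.84 + 4×43.457143 = 234.66857, √234.66857 = 15.318896
μ ≥ (7.8 + 15.318896)/2 = 11.5594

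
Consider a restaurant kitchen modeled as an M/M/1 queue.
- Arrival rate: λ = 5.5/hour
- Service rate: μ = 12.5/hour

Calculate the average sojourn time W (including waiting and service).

First, compute utilization: ρ = λ/μ = 5.5/12.5 = 0.4400
For M/M/1: W = 1/(μ-λ)
W = 1/(12.5-5.5) = 1/7.00
W = 0.1429 hours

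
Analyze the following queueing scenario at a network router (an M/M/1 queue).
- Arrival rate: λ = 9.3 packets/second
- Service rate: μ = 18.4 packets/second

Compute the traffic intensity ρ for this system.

Server utilization: ρ = λ/μ
ρ = 9.3/18.4 = 0.5054
The server is busy 50.54% of the time.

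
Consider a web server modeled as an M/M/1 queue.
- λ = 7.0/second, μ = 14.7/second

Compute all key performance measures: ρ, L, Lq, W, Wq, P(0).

Step 1: ρ = λ/μ = 7.0/14.7 = 0.4762
Step 2: L = λ/(μ-λ) = 7.0/7.70 = 0.9091
Step 3: Lq = λ²/(μ(μ-λ)) = 49.00/(14.7×7.70) = 0.4329
Step 4: W = 1/(μ-λ) = 1/7.70 = 0.12987
Step 5: Wq = λ/(μ(μ-λ)) = 7.0/(14.7×7.70) = 0.06184
Step 6: P(0) = 1-ρ = 0.5238
Verify: L = λW = 7.0×0.12987 = 0.9091 ✔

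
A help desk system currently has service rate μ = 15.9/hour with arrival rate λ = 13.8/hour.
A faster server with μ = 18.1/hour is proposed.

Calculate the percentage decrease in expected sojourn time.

System 1: ρ₁ = 13.8/15.9 = 0.8679, W₁ = 1/(15.9-13.8) = 0.47619
System 2: ρ₂ = 13.8/18.1 = 0.7624, W₂ = 1/(18.1-13.8) = 0.23256
Improvement: (W₁-W₂)/W₁ = (0.47619-0.23256)/0.47619 = 51.16%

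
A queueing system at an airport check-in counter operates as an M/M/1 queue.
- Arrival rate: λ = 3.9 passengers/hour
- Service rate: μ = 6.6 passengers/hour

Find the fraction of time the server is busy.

Server utilization: ρ = λ/μ
ρ = 3.9/6.6 = 0.5909
The server is busy 59.09% of the time.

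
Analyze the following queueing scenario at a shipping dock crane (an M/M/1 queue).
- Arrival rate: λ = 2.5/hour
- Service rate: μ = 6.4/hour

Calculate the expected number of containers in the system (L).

ρ = λ/μ = 2.5/6.4 = 0.3906
For M/M/1: L = λ/(μ-λ)
L = 2.5/(6.4-2.5) = 2.5/3.90
L = 0.6410 containers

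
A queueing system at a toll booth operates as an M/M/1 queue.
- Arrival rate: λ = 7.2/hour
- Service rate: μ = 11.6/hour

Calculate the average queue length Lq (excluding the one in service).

ρ = λ/μ = 7.2/11.6 = 0.6207
For M/M/1: Lq = λ²/(μ(μ-λ))
Lq = 51.84/(11.6 × 4.40)
Lq = 1.0157 vehicles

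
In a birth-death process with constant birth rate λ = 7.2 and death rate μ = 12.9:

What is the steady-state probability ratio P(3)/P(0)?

For constant rates: P(n)/P(0) = (λ/μ)^n
P(3)/P(0) = (7.2/12.9)^3 = 0.55814^3 = 0.1739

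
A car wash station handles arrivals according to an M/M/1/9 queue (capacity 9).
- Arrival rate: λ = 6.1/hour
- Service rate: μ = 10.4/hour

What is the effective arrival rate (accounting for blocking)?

ρ = λ/μ = 6.1/10.4 = 0.58654
P₀ = (1-ρ)/(1-ρ^(K+1)) = (1-0.58654)/(1-0.58654^10) = 0.4135/0.9952 = 0.4155
P_K = P₀×ρ^K = 0.4155 × 0.58654^9 = 0.4155 × 0.008216 = 0.003414
λ_eff = λ(1-P_K) = 6.1 × (1 - 0.003414) = 6.1 × 0.99659 = 6.0792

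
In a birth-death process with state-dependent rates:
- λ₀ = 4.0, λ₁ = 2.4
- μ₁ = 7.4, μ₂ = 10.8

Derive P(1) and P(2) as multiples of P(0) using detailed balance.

Balance equations:
State 0: λ₀P₀ = μ₁P₁ → P₁ = (λ₀/μ₁)P₀ = (4.0/7.4)P₀ = 0.5405P₀
State 1: P₂ = (λ₀λ₁)/(μ₁μ₂)P₀ = (4.0×2.4)/(7.4×10.8)P₀ = 0.1201P₀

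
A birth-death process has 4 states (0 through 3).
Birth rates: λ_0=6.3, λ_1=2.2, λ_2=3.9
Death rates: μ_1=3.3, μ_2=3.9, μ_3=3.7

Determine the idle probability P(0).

Ratios P(n)/P(0) = (λ₀···λₙ₋₁)/(μ₁···μₙ):
P(1)/P(0) = (6.3)/(3.3) = 1.9091
P(2)/P(0) = (6.3×2.2)/(3.3×3.9) = 1.0769
P(3)/P(0) = (6.3×2.2×3.9)/(3.3×3.9×3.7) = 1.1351

Normalization: ∑ P(n) = 1
P(0) × (1.0000 + 1.9091 + 1.0769 + 1.1351) = 1
P(0) × 5.1211 = 1
P(0) = 1/5.1211 = 0.1953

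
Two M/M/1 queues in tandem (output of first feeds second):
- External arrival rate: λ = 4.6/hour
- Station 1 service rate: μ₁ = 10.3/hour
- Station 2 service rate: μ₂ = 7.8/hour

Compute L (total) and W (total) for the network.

By Jackson's theorem, each station behaves as independent M/M/1.
Station 1: ρ₁ = 4.6/10.3 = 0.4466, L₁ = ρ₁/(1-ρ₁) = λ/(μ₁-λ) = 4.6/5.70 = 0.8070
Station 2: ρ₂ = 4.6/7.8 = 0.5897, L₂ = ρ₂/(1-ρ₂) = λ/(μ₂-λ) = 4.6/3.20 = 1.4375
Total: L = L₁ + L₂ = 0.8070 + 1.4375 = 2.2445
W = L/λ = 2.2445/4.6 = 0.4879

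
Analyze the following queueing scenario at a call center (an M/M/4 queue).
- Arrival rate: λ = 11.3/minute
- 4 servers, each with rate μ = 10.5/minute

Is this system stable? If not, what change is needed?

Stability requires ρ = λ/(cμ) < 1
ρ = 11.3/(4 × 10.5) = 11.3/42.00 = 0.2690
Since 0.2690 < 1, the system is STABLE.
The servers are busy 26.90% of the time.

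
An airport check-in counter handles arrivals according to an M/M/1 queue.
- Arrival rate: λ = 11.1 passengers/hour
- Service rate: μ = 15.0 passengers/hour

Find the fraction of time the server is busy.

Server utilization: ρ = λ/μ
ρ = 11.1/15.0 = 0.7400
The server is busy 74.00% of the time.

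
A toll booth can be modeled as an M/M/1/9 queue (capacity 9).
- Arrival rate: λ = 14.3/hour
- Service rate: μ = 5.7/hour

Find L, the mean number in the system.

ρ = λ/μ = 14.3/5.7 = 2.5088
P₀ = (1-ρ)/(1-ρ^(K+1)) = (1-2.5088)/(1-2.5088^10) = -1.5088/-9876.8041 = 0.0001528
P_K = P₀×ρ^K = 0.00015276 × 2.5088^9 = 0.00015276 × 3937.2625 = 0.6015
L = ρ[1 - (K+1)ρ^K + Kρ^(K+1)] / [(1-ρ)(1-ρ^(K+1))]
L = 2.5088 × (1 - 10×3937.2625 + 9×9877.8041) / ((1 - 2.5088) × (1 - 9877.8041)) = 8.3382 vehicles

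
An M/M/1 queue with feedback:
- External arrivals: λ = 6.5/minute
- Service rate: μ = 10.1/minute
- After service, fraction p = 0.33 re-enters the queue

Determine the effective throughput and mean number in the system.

Effective arrival rate: λ_eff = λ/(1-p) = 6.5/(1-0.33) = 6.5/0.67 = 9.7014925
ρ = λ_eff/μ = 9.7014925/10.1 = 0.9605438
L = ρ/(1-ρ) = 0.9605438/(1-0.9605438) = 24.3446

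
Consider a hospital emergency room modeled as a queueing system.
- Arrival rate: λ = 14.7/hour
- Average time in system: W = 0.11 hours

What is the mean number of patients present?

Little's Law: L = λW
L = 14.7 × 0.11 = 1.6170 patients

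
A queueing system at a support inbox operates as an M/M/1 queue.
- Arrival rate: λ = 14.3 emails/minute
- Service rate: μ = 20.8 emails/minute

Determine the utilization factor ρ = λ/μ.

Server utilization: ρ = λ/μ
ρ = 14.3/20.8 = 0.6875
The server is busy 68.75% of the time.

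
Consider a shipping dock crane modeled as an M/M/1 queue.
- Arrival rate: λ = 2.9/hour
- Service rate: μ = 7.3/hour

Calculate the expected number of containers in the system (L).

ρ = λ/μ = 2.9/7.3 = 0.3973
For M/M/1: L = λ/(μ-λ)
L = 2.9/(7.3-2.9) = 2.9/4.40
L = 0.6591 containers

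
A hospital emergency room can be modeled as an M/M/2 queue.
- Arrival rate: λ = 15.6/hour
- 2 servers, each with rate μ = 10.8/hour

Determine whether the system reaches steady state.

Stability requires ρ = λ/(cμ) < 1
ρ = 15.6/(2 × 10.8) = 15.6/21.60 = 0.7222
Since 0.7222 < 1, the system is STABLE.
The servers are busy 72.22% of the time.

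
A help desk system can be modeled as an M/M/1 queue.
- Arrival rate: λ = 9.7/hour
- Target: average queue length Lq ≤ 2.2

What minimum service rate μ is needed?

For M/M/1: Lq = λ²/(μ(μ-λ))
Need Lq ≤ 2.2, i.e. μ(μ-λ) ≥ λ²/2.2
μ² - 9.7μ - 94.09/2.2 ≥ 0  →  μ² - 9.7μ - 42.76818 ≥ 0
Quadratic formula (positive root): μ = [λ + √(λ² + 4×42.76818)]/2
Discriminant: 94.09 + 4×42.76818 = 265.1627, √265.1627 = 16.2838
μ ≥ (9.7 + 16.2838)/2 = 12.9919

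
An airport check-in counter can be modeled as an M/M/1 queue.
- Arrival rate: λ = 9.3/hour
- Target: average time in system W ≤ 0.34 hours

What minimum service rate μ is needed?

For M/M/1: W = 1/(μ-λ)
Need W ≤ 0.34, so 1/(μ-λ) ≤ 0.34
μ - λ ≥ 1/0.34 = 2.9412
μ ≥ 9.3 + 2.9412 = 12.2412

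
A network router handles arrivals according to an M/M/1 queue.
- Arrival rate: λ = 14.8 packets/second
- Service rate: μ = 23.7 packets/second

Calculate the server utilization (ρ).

Server utilization: ρ = λ/μ
ρ = 14.8/23.7 = 0.6245
The server is busy 62.45% of the time.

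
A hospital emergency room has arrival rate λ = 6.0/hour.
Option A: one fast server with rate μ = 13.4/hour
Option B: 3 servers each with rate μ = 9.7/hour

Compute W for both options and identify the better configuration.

Option A: single server μ = 13.4 (M/M/1)
  ρ_A = 6.0/13.4 = 0.4478
  W_A = 1/(μ-λ) = 1/(13.4-6.0) = 1/7.40 = 0.1351

Option B: 3 servers μ = 9.7 (M/M/3)
  ρ_B = λ/(cμ) = 6.0/(3×9.7) = 0.2062
  Offered load a = λ/μ = cρ = 6.0/9.7 = 0.6186
  P₀ = [ Σₙ₌₀^2 aⁿ/n! + a^3/(3!(1-ρ)) ]⁻¹
  Σ = a^0/0! + a^1/1! + a^2/2! = 1.0000 + 0.6186 + 0.1913 = 1.8099
  a^3/(3!(1-ρ)) = 0.23667/(6 × 0.79381) = 0.04969
  P₀ = 1/(1.8099 + 0.04969) = 0.5378
  Lq = P₀·a^3·ρ / (3!(1-ρ)²) = 0.53776 × 0.23667 × 0.20619 / (6 × 0.63014) = 0.006941
  Wq_B = Lq/λ = 0.006941/6.0 = 0.0011568
  W_B = Wq_B + 1/μ = 0.0011568 + 0.10309 = 0.1042

Since W_B = 0.1042 < W_A = 0.1351, Option B (multiple servers) has the shorter time in system.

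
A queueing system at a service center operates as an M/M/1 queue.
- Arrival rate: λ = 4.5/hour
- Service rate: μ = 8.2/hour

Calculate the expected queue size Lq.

ρ = λ/μ = 4.5/8.2 = 0.5488
For M/M/1: Lq = λ²/(μ(μ-λ))
Lq = 20.25/(8.2 × 3.70)
Lq = 0.6674 customers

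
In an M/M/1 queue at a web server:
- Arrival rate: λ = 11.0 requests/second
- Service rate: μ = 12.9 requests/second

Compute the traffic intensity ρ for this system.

Server utilization: ρ = λ/μ
ρ = 11.0/12.9 = 0.8527
The server is busy 85.27% of the time.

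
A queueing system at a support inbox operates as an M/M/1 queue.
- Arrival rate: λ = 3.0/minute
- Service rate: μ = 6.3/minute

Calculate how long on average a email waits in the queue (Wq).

First, compute utilization: ρ = λ/μ = 3.0/6.3 = 0.4762
For M/M/1: Wq = λ/(μ(μ-λ))
Wq = 3.0/(6.3 × (6.3-3.0))
Wq = 3.0/(6.3 × 3.30)
Wq = 0.1443 minutes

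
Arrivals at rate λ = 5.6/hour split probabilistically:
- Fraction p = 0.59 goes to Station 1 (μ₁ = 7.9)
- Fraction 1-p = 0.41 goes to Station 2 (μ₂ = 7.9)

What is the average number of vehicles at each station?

Effective rates: λ₁ = 5.6×0.59 = 3.304, λ₂ = 5.6×0.41 = 2.296
Station 1: ρ₁ = 3.304/7.9 = 0.41823, L₁ = ρ₁/(1-ρ₁) = 0.41823/(1-0.41823) = 0.7189
Station 2: ρ₂ = 2.296/7.9 = 0.29063, L₂ = ρ₂/(1-ρ₂) = 0.29063/(1-0.29063) = 0.4097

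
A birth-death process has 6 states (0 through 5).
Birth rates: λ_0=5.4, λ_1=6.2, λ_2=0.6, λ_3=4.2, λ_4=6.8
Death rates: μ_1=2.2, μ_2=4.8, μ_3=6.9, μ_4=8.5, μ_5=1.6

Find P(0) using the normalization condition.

Ratios P(n)/P(0) = (λ₀···λₙ₋₁)/(μ₁···μₙ):
P(1)/P(0) = (5.4)/(2.2) = 2.4545
P(2)/P(0) = (5.4×6.2)/(2.2×4.8) = 3.1705
P(3)/P(0) = (5.4×6.2×0.6)/(2.2×4.8×6.9) = 0.2757
P(4)/P(0) = (5.4×6.2×0.6×4.2)/(2.2×4.8×6.9×8.5) = 0.1362
P(5)/P(0) = (5.4×6.2×0.6×4.2×6.8)/(2.2×4.8×6.9×8.5×1.6) = 0.5790

Normalization: ∑ P(n) = 1
P(0) × (1.0000 + 2.4545 + 3.1705 + 0.2757 + 0.1362 + 0.5790) = 1
P(0) × 7.6159 = 1
P(0) = 1/7.6159 = 0.1313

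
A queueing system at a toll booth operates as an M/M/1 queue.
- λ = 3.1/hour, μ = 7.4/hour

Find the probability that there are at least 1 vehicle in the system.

ρ = λ/μ = 3.1/7.4 = 0.4189
P(N ≥ n) = ρⁿ
P(N ≥ 1) = 0.4189^1
P(N ≥ 1) = 0.4189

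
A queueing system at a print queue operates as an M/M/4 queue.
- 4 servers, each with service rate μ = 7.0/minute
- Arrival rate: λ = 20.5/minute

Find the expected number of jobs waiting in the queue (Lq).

Traffic intensity: ρ = λ/(cμ) = 20.5/(4×7.0) = 0.7321
Since ρ = 0.7321 < 1, system is stable.
Offered load a = λ/μ = cρ = 20.5/7.0 = 2.9286
P₀ = [ Σₙ₌₀^3 aⁿ/n! + a^4/(4!(1-ρ)) ]⁻¹
Σ = a^0/0! + a^1/1! + a^2/2! + a^3/3! = 1.00000 + 2.92857 + 4.28827 + 4.18616 = 12.4030
a^4/(4!(1-ρ)) = 73.5569/(24 × 0.267857) = 11.4422
P₀ = 1/(12.4030 + 11.4422) = 0.04194
Lq = P₀·a^4·ρ / (4!(1-ρ)²) = 0.04194 × 73.5569 × 0.7321 / (24 × 0.07175) = 1.3116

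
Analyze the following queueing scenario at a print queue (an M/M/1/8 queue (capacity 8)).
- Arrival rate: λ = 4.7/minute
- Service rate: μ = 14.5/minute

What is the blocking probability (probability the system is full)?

ρ = λ/μ = 4.7/14.5 = 0.32414
P₀ = (1-ρ)/(1-ρ^(K+1)) = (1-0.32414)/(1-0.32414^9) = 0.6759/1.0000 = 0.6759
P_K = P₀×ρ^K = 0.67589 × 0.32414^8 = 0.67589 × 0.00012186 = 0.00008236
Blocking probability = 0.008236%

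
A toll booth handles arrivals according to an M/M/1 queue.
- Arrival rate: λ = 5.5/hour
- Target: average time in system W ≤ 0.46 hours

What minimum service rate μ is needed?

For M/M/1: W = 1/(μ-λ)
Need W ≤ 0.46, so 1/(μ-λ) ≤ 0.46
μ - λ ≥ 1/0.46 = 2.1739
μ ≥ 5.5 + 2.1739 = 7.6739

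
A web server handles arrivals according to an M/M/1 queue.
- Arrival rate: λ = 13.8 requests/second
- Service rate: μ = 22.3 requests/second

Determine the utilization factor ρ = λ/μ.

Server utilization: ρ = λ/μ
ρ = 13.8/22.3 = 0.6188
The server is busy 61.88% of the time.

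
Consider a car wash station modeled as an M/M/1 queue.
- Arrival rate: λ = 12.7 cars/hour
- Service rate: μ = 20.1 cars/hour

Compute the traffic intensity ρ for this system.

Server utilization: ρ = λ/μ
ρ = 12.7/20.1 = 0.6318
The server is busy 63.18% of the time.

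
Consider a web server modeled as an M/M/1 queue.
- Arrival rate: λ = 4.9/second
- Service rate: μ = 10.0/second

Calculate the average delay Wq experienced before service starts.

First, compute utilization: ρ = λ/μ = 4.9/10.0 = 0.4900
For M/M/1: Wq = λ/(μ(μ-λ))
Wq = 4.9/(10.0 × (10.0-4.9))
Wq = 4.9/(10.0 × 5.10)
Wq = 0.09608 seconds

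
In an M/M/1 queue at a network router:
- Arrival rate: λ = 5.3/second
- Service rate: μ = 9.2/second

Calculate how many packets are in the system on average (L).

ρ = λ/μ = 5.3/9.2 = 0.5761
For M/M/1: L = λ/(μ-λ)
L = 5.3/(9.2-5.3) = 5.3/3.90
L = 1.3590 packets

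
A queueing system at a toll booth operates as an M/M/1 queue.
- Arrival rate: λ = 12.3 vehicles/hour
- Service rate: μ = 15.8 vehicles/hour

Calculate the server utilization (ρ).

Server utilization: ρ = λ/μ
ρ = 12.3/15.8 = 0.7785
The server is busy 77.85% of the time.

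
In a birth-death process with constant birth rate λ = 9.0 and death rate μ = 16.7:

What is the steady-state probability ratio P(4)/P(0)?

For constant rates: P(n)/P(0) = (λ/μ)^n
P(4)/P(0) = (9.0/16.7)^4 = 0.53892^4 = 0.08435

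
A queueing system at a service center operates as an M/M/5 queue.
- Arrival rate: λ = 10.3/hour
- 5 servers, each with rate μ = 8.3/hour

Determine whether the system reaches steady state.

Stability requires ρ = λ/(cμ) < 1
ρ = 10.3/(5 × 8.3) = 10.3/41.50 = 0.2482
Since 0.2482 < 1, the system is STABLE.
The servers are busy 24.82% of the time.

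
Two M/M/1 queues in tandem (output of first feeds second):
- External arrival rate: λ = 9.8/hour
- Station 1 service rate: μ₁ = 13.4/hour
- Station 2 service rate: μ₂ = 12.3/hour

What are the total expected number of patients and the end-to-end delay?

By Jackson's theorem, each station behaves as independent M/M/1.
Station 1: ρ₁ = 9.8/13.4 = 0.7313, L₁ = ρ₁/(1-ρ₁) = λ/(μ₁-λ) = 9.8/3.60 = 2.7222
Station 2: ρ₂ = 9.8/12.3 = 0.7967, L₂ = ρ₂/(1-ρ₂) = λ/(μ₂-λ) = 9.8/2.50 = 3.9200
Total: L = L₁ + L₂ = 2.7222 + 3.9200 = 6.6422
W = L/λ = 6.6422/9.8 = 0.6778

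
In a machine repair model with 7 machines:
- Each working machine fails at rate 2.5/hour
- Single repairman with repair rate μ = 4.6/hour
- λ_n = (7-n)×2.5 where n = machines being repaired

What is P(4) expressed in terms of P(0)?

P(4)/P(0) = ∏_{i=0}^{4-1} λ_i/μ_{i+1}
= (7-0)×2.5/4.6 × (7-1)×2.5/4.6 × (7-2)×2.5/4.6 × (7-3)×2.5/4.6
= 73.2838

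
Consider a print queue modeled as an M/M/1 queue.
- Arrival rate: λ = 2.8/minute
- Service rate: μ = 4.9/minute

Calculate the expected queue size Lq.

ρ = λ/μ = 2.8/4.9 = 0.5714
For M/M/1: Lq = λ²/(μ(μ-λ))
Lq = 7.84/(4.9 × 2.10)
Lq = 0.7619 jobs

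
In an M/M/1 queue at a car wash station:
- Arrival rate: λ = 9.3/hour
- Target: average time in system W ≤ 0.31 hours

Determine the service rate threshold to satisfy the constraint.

For M/M/1: W = 1/(μ-λ)
Need W ≤ 0.31, so 1/(μ-λ) ≤ 0.31
μ - λ ≥ 1/0.31 = 3.2258
μ ≥ 9.3 + 3.2258 = 12.5258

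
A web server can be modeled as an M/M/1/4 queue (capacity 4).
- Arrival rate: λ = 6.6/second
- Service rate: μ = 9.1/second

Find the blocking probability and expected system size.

ρ = λ/μ = 6.6/9.1 = 0.725275
P₀ = (1-ρ)/(1-ρ^(K+1)) = (1-0.725275)/(1-0.725275^5) = 0.2747/0.7993 = 0.3437
P_K = P₀×ρ^K = 0.3437 × 0.725275^4 = 0.3437 × 0.2767 = 0.09510
Blocking probability P_4 = 0.09510 (9.51%)
L = ρ[1 - (K+1)ρ^K + Kρ^(K+1)] / [(1-ρ)(1-ρ^(K+1))]
L = 0.725275 × (1 - 5×0.2767011 + 4×0.2006844) / ((1 - 0.725275) × (1 - 0.2006844)) = 1.3847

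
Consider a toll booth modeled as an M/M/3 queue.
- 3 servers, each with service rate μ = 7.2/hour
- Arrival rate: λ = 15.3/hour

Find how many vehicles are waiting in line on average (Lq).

Traffic intensity: ρ = λ/(cμ) = 15.3/(3×7.2) = 0.7083
Since ρ = 0.7083 < 1, system is stable.
Offered load a = λ/μ = cρ = 15.3/7.2 = 2.1250
P₀ = [ Σₙ₌₀^2 aⁿ/n! + a^3/(3!(1-ρ)) ]⁻¹
Σ = a^0/0! + a^1/1! + a^2/2! = 1.0000 + 2.1250 + 2.2578 = 5.3828
a^3/(3!(1-ρ)) = 9.59570/(6 × 0.291667) = 5.4833
P₀ = 1/(5.3828 + 5.4833) = 0.09203
Lq = P₀·a^3·ρ / (3!(1-ρ)²) = 0.09203 × 9.5957 × 0.7083 / (6 × 0.08507) = 1.2255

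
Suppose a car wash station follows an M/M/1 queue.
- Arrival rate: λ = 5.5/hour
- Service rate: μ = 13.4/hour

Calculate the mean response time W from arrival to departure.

First, compute utilization: ρ = λ/μ = 5.5/13.4 = 0.4104
For M/M/1: W = 1/(μ-λ)
W = 1/(13.4-5.5) = 1/7.90
W = 0.1266 hours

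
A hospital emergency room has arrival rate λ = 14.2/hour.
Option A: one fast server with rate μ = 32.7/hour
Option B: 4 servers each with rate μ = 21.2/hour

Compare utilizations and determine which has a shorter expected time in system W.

Option A: single server μ = 32.7 (M/M/1)
  ρ_A = 14.2/32.7 = 0.4343
  W_A = 1/(μ-λ) = 1/(32.7-14.2) = 1/18.50 = 0.05405

Option B: 4 servers μ = 21.2 (M/M/4)
  ρ_B = λ/(cμ) = 14.2/(4×21.2) = 0.1675
  Offered load a = λ/μ = cρ = 14.2/21.2 = 0.6698
  P₀ = [ Σₙ₌₀^3 aⁿ/n! + a^4/(4!(1-ρ)) ]⁻¹
  Σ = a^0/0! + a^1/1! + a^2/2! + a^3/3! = 1.0000 + 0.6698 + 0.2243 + 0.05008 = 1.9442
  a^4/(4!(1-ρ)) = 0.20128/(24 × 0.83255) = 0.01007
  P₀ = 1/(1.9442 + 0.01007) = 0.5117
  Lq = P₀·a^4·ρ / (4!(1-ρ)²) = 0.5117 × 0.2013 × 0.1675 / (24 × 0.6931) = 0.001037
  Wq_B = Lq/λ = 0.0010368/14.2 = 0.00007301
  W_B = Wq_B + 1/μ = 0.00007301 + 0.04717 = 0.04724

Since W_B = 0.04724 < W_A = 0.05405, Option B (multiple servers) has the shorter time in system.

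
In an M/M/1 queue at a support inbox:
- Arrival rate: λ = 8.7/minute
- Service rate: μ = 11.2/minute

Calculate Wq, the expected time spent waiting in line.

First, compute utilization: ρ = λ/μ = 8.7/11.2 = 0.7768
For M/M/1: Wq = λ/(μ(μ-λ))
Wq = 8.7/(11.2 × (11.2-8.7))
Wq = 8.7/(11.2 × 2.50)
Wq = 0.3107 minutes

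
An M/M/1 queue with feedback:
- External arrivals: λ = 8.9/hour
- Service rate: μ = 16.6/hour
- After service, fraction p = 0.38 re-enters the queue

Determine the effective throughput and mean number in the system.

Effective arrival rate: λ_eff = λ/(1-p) = 8.9/(1-0.38) = 8.9/0.62 = 14.3548
ρ = λ_eff/μ = 14.3548/16.6 = 0.86475
L = ρ/(1-ρ) = 0.86475/(1-0.86475) = 6.3937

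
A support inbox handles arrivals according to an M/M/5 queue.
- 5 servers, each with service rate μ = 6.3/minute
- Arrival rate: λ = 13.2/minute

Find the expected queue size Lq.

Traffic intensity: ρ = λ/(cμ) = 13.2/(5×6.3) = 0.4190
Since ρ = 0.4190 < 1, system is stable.
Offered load a = λ/μ = cρ = 13.2/6.3 = 2.0952
P₀ = [ Σₙ₌₀^4 aⁿ/n! + a^5/(5!(1-ρ)) ]⁻¹
Σ = a^0/0! + a^1/1! + a^2/2! + a^3/3! + a^4/4! = 1.00000 + 2.09524 + 2.19501 + 1.53302 + 0.803012 = 7.6263
a^5/(5!(1-ρ)) = 40.3801/(120 × 0.5810) = 0.5792
P₀ = 1/(7.6263 + 0.5792) = 0.1219
Lq = P₀·a^5·ρ / (5!(1-ρ)²) = 0.1219 × 40.3801 × 0.4190 / (120 × 0.3375) = 0.05092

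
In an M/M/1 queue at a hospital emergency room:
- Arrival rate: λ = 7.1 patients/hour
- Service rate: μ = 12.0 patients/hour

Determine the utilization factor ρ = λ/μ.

Server utilization: ρ = λ/μ
ρ = 7.1/12.0 = 0.5917
The server is busy 59.17% of the time.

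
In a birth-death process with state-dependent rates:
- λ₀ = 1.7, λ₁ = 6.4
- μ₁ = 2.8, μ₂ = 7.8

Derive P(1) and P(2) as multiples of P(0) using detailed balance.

Balance equations:
State 0: λ₀P₀ = μ₁P₁ → P₁ = (λ₀/μ₁)P₀ = (1.7/2.8)P₀ = 0.6071P₀
State 1: P₂ = (λ₀λ₁)/(μ₁μ₂)P₀ = (1.7×6.4)/(2.8×7.8)P₀ = 0.4982P₀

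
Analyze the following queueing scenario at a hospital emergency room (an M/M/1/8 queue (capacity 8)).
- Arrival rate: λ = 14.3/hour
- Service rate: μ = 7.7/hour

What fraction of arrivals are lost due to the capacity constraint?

ρ = λ/μ = 14.3/7.7 = 1.85714
P₀ = (1-ρ)/(1-ρ^(K+1)) = (1-1.85714)/(1-1.85714^9) = -0.8571/-261.7857 = 0.003274
P_K = P₀×ρ^K = 0.003274 × 1.85714^8 = 0.003274 × 141.5002 = 0.4633
Blocking probability = 46.33%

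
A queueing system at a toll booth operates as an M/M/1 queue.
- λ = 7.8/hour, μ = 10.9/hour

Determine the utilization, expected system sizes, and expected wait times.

Step 1: ρ = λ/μ = 7.8/10.9 = 0.7156
Step 2: L = λ/(μ-λ) = 7.8/3.10 = 2.5161
Step 3: Lq = λ²/(μ(μ-λ)) = 60.84/(10.9×3.10) = 1.8005
Step 4: W = 1/(μ-λ) = 1/3.10 = 0.32258
Step 5: Wq = λ/(μ(μ-λ)) = 7.8/(10.9×3.10) = 0.2308
Step 6: P(0) = 1-ρ = 0.2844
Verify: L = λW = 7.8×0.32258 = 2.5161 ✔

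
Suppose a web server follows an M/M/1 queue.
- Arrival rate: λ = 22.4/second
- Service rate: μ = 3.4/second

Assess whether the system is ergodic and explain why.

Stability requires ρ = λ/(cμ) < 1
ρ = 22.4/(1 × 3.4) = 22.4/3.40 = 6.5882
Since 6.5882 ≥ 1, the system is UNSTABLE.
Queue grows without bound. Need μ > λ = 22.4.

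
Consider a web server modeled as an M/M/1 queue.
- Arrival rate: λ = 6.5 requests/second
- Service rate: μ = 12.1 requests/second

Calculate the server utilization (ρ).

Server utilization: ρ = λ/μ
ρ = 6.5/12.1 = 0.5372
The server is busy 53.72% of the time.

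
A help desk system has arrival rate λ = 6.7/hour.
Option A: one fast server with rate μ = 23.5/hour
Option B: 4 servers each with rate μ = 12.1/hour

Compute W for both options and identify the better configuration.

Option A: single server μ = 23.5 (M/M/1)
  ρ_A = 6.7/23.5 = 0.2851
  W_A = 1/(μ-λ) = 1/(23.5-6.7) = 1/16.80 = 0.05952

Option B: 4 servers μ = 12.1 (M/M/4)
  ρ_B = λ/(cμ) = 6.7/(4×12.1) = 0.1384
  Offered load a = λ/μ = cρ = 6.7/12.1 = 0.5537
  P₀ = [ Σₙ₌₀^3 aⁿ/n! + a^4/(4!(1-ρ)) ]⁻¹
  Σ = a^0/0! + a^1/1! + a^2/2! + a^3/3! = 1.0000 + 0.5537 + 0.1533 + 0.02830 = 1.7353
  a^4/(4!(1-ρ)) = 0.09401/(24 × 0.8616) = 0.004546
  P₀ = 1/(1.7353 + 0.004546) = 0.5748
  Lq = P₀·a^4·ρ / (4!(1-ρ)²) = 0.5748 × 0.09401 × 0.1384 / (24 × 0.7423) = 0.0004198
  Wq_B = Lq/λ = 0.000419836/6.7 = 0.000062662
  W_B = Wq_B + 1/μ = 0.000062662 + 0.082645 = 0.08271

Since W_A = 0.05952 < W_B = 0.08271, Option A (single fast server) has the shorter time in system.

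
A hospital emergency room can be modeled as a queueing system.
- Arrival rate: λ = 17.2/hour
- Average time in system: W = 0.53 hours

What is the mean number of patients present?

Little's Law: L = λW
L = 17.2 × 0.53 = 9.1160 patients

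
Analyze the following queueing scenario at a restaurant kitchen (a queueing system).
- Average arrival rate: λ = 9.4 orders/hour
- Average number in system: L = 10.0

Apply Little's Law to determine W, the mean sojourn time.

Little's Law: L = λW, so W = L/λ
W = 10.0/9.4 = 1.0638 hours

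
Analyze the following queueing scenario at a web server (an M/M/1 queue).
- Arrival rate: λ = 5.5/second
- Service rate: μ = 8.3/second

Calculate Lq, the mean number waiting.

ρ = λ/μ = 5.5/8.3 = 0.6627
For M/M/1: Lq = λ²/(μ(μ-λ))
Lq = 30.25/(8.3 × 2.80)
Lq = 1.3016 requests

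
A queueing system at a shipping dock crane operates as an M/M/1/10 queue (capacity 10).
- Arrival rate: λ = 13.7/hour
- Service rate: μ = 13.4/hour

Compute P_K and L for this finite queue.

ρ = λ/μ = 13.7/13.4 = 1.02239
P₀ = (1-ρ)/(1-ρ^(K+1)) = (1-1.02239)/(1-1.02239^11) = -0.02239/-0.2758 = 0.08118
P_K = P₀×ρ^K = 0.08118 × 1.02239^10 = 0.08118 × 1.2479 = 0.1013
Blocking probability P_10 = 0.1013 (10.13%)
L = ρ[1 - (K+1)ρ^K + Kρ^(K+1)] / [(1-ρ)(1-ρ^(K+1))]
L = 1.02239 × (1 - 11×1.2478602 + 10×1.2757998) / ((1 - 1.02239) × (1 - 1.2757998)) = 5.2212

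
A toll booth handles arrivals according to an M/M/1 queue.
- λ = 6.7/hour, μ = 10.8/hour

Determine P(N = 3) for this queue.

ρ = λ/μ = 6.7/10.8 = 0.6204
P(n) = (1-ρ)ρⁿ
P(3) = (1-0.6204) × 0.6204^3
P(3) = 0.37960 × 0.23879
P(3) = 0.09064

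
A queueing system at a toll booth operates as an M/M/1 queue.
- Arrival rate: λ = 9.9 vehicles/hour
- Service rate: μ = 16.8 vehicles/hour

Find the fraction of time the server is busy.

Server utilization: ρ = λ/μ
ρ = 9.9/16.8 = 0.5893
The server is busy 58.93% of the time.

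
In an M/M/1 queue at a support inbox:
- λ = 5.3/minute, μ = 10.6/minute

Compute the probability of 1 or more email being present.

ρ = λ/μ = 5.3/10.6 = 0.5000
P(N ≥ n) = ρⁿ
P(N ≥ 1) = 0.5000^1
P(N ≥ 1) = 0.5000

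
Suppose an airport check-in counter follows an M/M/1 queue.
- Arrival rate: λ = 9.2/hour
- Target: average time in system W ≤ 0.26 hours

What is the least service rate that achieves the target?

For M/M/1: W = 1/(μ-λ)
Need W ≤ 0.26, so 1/(μ-λ) ≤ 0.26
μ - λ ≥ 1/0.26 = 3.8462
μ ≥ 9.2 + 3.8462 = 13.0462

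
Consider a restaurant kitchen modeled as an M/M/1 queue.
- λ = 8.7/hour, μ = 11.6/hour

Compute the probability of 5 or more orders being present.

ρ = λ/μ = 8.7/11.6 = 0.7500
P(N ≥ n) = ρⁿ
P(N ≥ 5) = 0.7500^5
P(N ≥ 5) = 0.2373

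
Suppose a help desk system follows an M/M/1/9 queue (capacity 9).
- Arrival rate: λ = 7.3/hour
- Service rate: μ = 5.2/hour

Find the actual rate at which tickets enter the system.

ρ = λ/μ = 7.3/5.2 = 1.40385
P₀ = (1-ρ)/(1-ρ^(K+1)) = (1-1.40385)/(1-1.40385^10) = -0.4039/-28.7308 = 0.01406
P_K = P₀×ρ^K = 0.014056 × 1.40385^9 = 0.014056 × 21.1781 = 0.2977
λ_eff = λ(1-P_K) = 7.3 × (1 - 0.29768) = 7.3 × 0.70232 = 5.1269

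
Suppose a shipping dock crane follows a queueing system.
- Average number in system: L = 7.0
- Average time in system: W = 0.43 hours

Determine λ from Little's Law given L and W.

Little's Law: L = λW, so λ = L/W
λ = 7.0/0.43 = 16.2791 containers/hour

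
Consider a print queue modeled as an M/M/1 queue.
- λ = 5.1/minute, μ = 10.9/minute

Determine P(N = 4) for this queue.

ρ = λ/μ = 5.1/10.9 = 0.4679
P(n) = (1-ρ)ρⁿ
P(4) = (1-0.4679) × 0.4679^4
P(4) = 0.5321 × 0.04793
P(4) = 0.02550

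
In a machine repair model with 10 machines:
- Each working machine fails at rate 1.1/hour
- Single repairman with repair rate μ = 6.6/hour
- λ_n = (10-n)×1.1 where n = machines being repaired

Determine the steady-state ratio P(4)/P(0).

P(4)/P(0) = ∏_{i=0}^{4-1} λ_i/μ_{i+1}
= (10-0)×1.1/6.6 × (10-1)×1.1/6.6 × (10-2)×1.1/6.6 × (10-3)×1.1/6.6
= 3.8889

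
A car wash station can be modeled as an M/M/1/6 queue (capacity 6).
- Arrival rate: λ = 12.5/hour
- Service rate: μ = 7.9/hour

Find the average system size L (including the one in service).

ρ = λ/μ = 12.5/7.9 = 1.58228
P₀ = (1-ρ)/(1-ρ^(K+1)) = (1-1.58228)/(1-1.58228^7) = -0.58228/-23.8304 = 0.02443
P_K = P₀×ρ^K = 0.02443 × 1.58228^6 = 0.02443 × 15.6928 = 0.3834
L = ρ[1 - (K+1)ρ^K + Kρ^(K+1)] / [(1-ρ)(1-ρ^(K+1))]
L = 1.58228 × (1 - 7×15.6928 + 6×24.8304) / ((1 - 1.58228) × (1 - 24.8304)) = 4.5764 cars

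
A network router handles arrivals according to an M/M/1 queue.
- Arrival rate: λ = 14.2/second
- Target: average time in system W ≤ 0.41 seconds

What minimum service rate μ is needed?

For M/M/1: W = 1/(μ-λ)
Need W ≤ 0.41, so 1/(μ-λ) ≤ 0.41
μ - λ ≥ 1/0.41 = 2.4390
μ ≥ 14.2 + 2.4390 = 16.6390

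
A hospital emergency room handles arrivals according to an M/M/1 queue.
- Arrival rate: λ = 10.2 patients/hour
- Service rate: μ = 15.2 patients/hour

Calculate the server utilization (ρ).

Server utilization: ρ = λ/μ
ρ = 10.2/15.2 = 0.6711
The server is busy 67.11% of the time.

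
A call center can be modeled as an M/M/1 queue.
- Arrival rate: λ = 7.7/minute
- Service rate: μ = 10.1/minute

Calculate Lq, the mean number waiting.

ρ = λ/μ = 7.7/10.1 = 0.7624
For M/M/1: Lq = λ²/(μ(μ-λ))
Lq = 59.29/(10.1 × 2.40)
Lq = 2.4460 calls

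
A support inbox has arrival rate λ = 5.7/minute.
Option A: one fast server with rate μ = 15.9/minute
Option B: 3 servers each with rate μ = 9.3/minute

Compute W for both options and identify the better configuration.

Option A: single server μ = 15.9 (M/M/1)
  ρ_A = 5.7/15.9 = 0.3585
  W_A = 1/(μ-λ) = 1/(15.9-5.7) = 1/10.20 = 0.09804

Option B: 3 servers μ = 9.3 (M/M/3)
  ρ_B = λ/(cμ) = 5.7/(3×9.3) = 0.2043
  Offered load a = λ/μ = cρ = 5.7/9.3 = 0.6129
  P₀ = [ Σₙ₌₀^2 aⁿ/n! + a^3/(3!(1-ρ)) ]⁻¹
  Σ = a^0/0! + a^1/1! + a^2/2! = 1.0000 + 0.6129 + 0.1878 = 1.8007
  a^3/(3!(1-ρ)) = 0.23024/(6 × 0.79570) = 0.04823
  P₀ = 1/(1.80073 + 0.0482254) = 0.5408
  Lq = P₀·a^3·ρ / (3!(1-ρ)²) = 0.54085 × 0.23024 × 0.20430 / (6 × 0.63314) = 0.006697
  Wq_B = Lq/λ = 0.006697/5.7 = 0.001175
  W_B = Wq_B + 1/μ = 0.001175 + 0.1075 = 0.1087

Since W_A = 0.09804 < W_B = 0.1087, Option A (single fast server) has the shorter time in system.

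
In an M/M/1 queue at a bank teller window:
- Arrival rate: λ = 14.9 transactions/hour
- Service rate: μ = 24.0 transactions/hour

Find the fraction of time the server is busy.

Server utilization: ρ = λ/μ
ρ = 14.9/24.0 = 0.6208
The server is busy 62.08% of the time.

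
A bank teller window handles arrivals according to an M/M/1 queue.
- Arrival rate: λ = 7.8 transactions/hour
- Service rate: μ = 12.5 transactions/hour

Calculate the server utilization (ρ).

Server utilization: ρ = λ/μ
ρ = 7.8/12.5 = 0.6240
The server is busy 62.40% of the time.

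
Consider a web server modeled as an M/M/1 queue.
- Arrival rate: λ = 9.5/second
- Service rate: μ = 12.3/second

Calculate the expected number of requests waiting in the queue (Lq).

ρ = λ/μ = 9.5/12.3 = 0.7724
For M/M/1: Lq = λ²/(μ(μ-λ))
Lq = 90.25/(12.3 × 2.80)
Lq = 2.6205 requests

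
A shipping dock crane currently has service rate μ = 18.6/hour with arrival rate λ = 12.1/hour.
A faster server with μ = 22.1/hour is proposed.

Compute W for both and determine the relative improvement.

System 1: ρ₁ = 12.1/18.6 = 0.6505, W₁ = 1/(18.6-12.1) = 0.15385
System 2: ρ₂ = 12.1/22.1 = 0.5475, W₂ = 1/(22.1-12.1) = 0.10000
Improvement: (W₁-W₂)/W₁ = (0.15385-0.10000)/0.15385 = 35.00%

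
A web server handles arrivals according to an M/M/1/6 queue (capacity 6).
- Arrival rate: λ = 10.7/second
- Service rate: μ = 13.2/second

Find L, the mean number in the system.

ρ = λ/μ = 10.7/13.2 = 0.81061
P₀ = (1-ρ)/(1-ρ^(K+1)) = (1-0.81061)/(1-0.81061^7) = 0.1894/0.7700 = 0.2460
P_K = P₀×ρ^K = 0.24595 × 0.81061^6 = 0.24595 × 0.28371 = 0.06978
L = ρ[1 - (K+1)ρ^K + Kρ^(K+1)] / [(1-ρ)(1-ρ^(K+1))]
L = 0.81061 × (1 - 7×0.28371 + 6×0.22998) / ((1 - 0.81061) × (1 - 0.22998)) = 2.1895 requests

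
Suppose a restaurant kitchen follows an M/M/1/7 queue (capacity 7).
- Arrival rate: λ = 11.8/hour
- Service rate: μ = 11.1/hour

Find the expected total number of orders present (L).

ρ = λ/μ = 11.8/11.1 = 1.06306
P₀ = (1-ρ)/(1-ρ^(K+1)) = (1-1.06306)/(1-1.06306^8) = -0.063060/-0.63103 = 0.09993
P_K = P₀×ρ^K = 0.09993 × 1.06306^7 = 0.09993 × 1.5343 = 0.1533
L = ρ[1 - (K+1)ρ^K + Kρ^(K+1)] / [(1-ρ)(1-ρ^(K+1))]
L = 1.06306 × (1 - 8×1.534279 + 7×1.631031) / ((1 - 1.06306) × (1 - 1.631031)) = 3.8198 orders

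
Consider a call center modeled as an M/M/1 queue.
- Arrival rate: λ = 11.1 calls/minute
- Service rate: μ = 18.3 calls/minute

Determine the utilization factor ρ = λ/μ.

Server utilization: ρ = λ/μ
ρ = 11.1/18.3 = 0.6066
The server is busy 60.66% of the time.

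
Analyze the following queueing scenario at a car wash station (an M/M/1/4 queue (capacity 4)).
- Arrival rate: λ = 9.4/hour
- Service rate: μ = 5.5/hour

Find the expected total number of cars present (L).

ρ = λ/μ = 9.4/5.5 = 1.7091
P₀ = (1-ρ)/(1-ρ^(K+1)) = (1-1.7091)/(1-1.7091^5) = -0.7091/-13.5827 = 0.05221
P_K = P₀×ρ^K = 0.052206 × 1.7091^4 = 0.052206 × 8.5324 = 0.4454
L = ρ[1 - (K+1)ρ^K + Kρ^(K+1)] / [(1-ρ)(1-ρ^(K+1))]
L = 1.7091 × (1 - 5×8.5324 + 4×14.5827) / ((1 - 1.7091) × (1 - 14.5827)) = 2.9579 cars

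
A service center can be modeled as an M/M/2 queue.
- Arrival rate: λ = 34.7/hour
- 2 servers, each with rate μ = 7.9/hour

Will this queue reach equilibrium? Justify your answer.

Stability requires ρ = λ/(cμ) < 1
ρ = 34.7/(2 × 7.9) = 34.7/15.80 = 2.1962
Since 2.1962 ≥ 1, the system is UNSTABLE.
Need c > λ/μ = 34.7/7.9 = 4.39.
Minimum servers needed: c = 5.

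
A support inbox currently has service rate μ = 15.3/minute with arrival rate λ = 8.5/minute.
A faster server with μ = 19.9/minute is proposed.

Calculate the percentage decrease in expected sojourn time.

System 1: ρ₁ = 8.5/15.3 = 0.5556, W₁ = 1/(15.3-8.5) = 0.14706
System 2: ρ₂ = 8.5/19.9 = 0.4271, W₂ = 1/(19.9-8.5) = 0.087719
Improvement: (W₁-W₂)/W₁ = (0.14706-0.087719)/0.14706 = 40.35%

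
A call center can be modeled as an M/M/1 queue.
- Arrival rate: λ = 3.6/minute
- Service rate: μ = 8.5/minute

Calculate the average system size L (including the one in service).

ρ = λ/μ = 3.6/8.5 = 0.4235
For M/M/1: L = λ/(μ-λ)
L = 3.6/(8.5-3.6) = 3.6/4.90
L = 0.7347 calls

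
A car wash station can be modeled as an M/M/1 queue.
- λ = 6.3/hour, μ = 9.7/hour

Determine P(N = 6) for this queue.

ρ = λ/μ = 6.3/9.7 = 0.6495
P(n) = (1-ρ)ρⁿ
P(6) = (1-0.6495) × 0.6495^6
P(6) = 0.3505 × 0.07507
P(6) = 0.02631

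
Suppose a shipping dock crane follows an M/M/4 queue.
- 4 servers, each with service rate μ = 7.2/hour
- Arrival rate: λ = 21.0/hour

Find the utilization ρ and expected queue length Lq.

Traffic intensity: ρ = λ/(cμ) = 21.0/(4×7.2) = 0.7292
Since ρ = 0.7292 < 1, system is stable.
Offered load a = λ/μ = cρ = 21.0/7.2 = 2.9167
P₀ = [ Σₙ₌₀^3 aⁿ/n! + a^4/(4!(1-ρ)) ]⁻¹
Σ = a^0/0! + a^1/1! + a^2/2! + a^3/3! = 1.0000 + 2.9167 + 4.2535 + 4.1353 = 12.3055
a^4/(4!(1-ρ)) = 72.3681/(24 × 0.270833) = 11.1336
P₀ = 1/(12.3055 + 11.1336) = 0.04266
Lq = P₀·a^4·ρ / (4!(1-ρ)²) = 0.04266 × 72.3681 × 0.7292 / (24 × 0.07335) = 1.2788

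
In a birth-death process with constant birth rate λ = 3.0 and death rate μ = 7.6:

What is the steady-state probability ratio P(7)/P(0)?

For constant rates: P(n)/P(0) = (λ/μ)^n
P(7)/P(0) = (3.0/7.6)^7 = 0.39474^7 = 0.001493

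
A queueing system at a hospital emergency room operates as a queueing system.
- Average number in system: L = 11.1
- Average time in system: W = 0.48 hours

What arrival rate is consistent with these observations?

Little's Law: L = λW, so λ = L/W
λ = 11.1/0.48 = 23.1250 patients/hour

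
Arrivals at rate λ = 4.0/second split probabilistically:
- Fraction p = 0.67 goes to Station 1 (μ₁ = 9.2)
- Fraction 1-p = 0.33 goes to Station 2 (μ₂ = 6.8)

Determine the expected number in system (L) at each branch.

Effective rates: λ₁ = 4.0×0.67 = 2.68, λ₂ = 4.0×0.33 = 1.32
Station 1: ρ₁ = 2.68/9.2 = 0.2913, L₁ = ρ₁/(1-ρ₁) = 0.2913/(1-0.2913) = 0.4110
Station 2: ρ₂ = 1.32/6.8 = 0.19412, L₂ = ρ₂/(1-ρ₂) = 0.19412/(1-0.19412) = 0.2409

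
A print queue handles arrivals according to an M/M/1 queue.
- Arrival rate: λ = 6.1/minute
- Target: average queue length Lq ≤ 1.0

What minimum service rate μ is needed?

For M/M/1: Lq = λ²/(μ(μ-λ))
Need Lq ≤ 1.0, i.e. μ(μ-λ) ≥ λ²/1.0
μ² - 6.1μ - 37.21/1.0 ≥ 0  →  μ² - 6.1μ - 37.2100 ≥ 0
Quadratic formula (positive root): μ = [λ + √(λ² + 4×37.2100)]/2
Discriminant: 37.21 + 4×37.2100 = 186.0500, √186.0500 = 13.6400
μ ≥ (6.1 + 13.6400)/2 = 9.8700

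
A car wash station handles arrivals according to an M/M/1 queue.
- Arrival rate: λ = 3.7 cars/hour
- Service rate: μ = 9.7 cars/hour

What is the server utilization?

Server utilization: ρ = λ/μ
ρ = 3.7/9.7 = 0.3814
The server is busy 38.14% of the time.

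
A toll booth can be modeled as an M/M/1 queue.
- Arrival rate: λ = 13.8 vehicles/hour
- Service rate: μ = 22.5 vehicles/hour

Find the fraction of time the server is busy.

Server utilization: ρ = λ/μ
ρ = 13.8/22.5 = 0.6133
The server is busy 61.33% of the time.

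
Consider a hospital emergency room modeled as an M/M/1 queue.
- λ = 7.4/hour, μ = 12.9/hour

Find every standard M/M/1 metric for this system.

Step 1: ρ = λ/μ = 7.4/12.9 = 0.5736
Step 2: L = λ/(μ-λ) = 7.4/5.50 = 1.3455
Step 3: Lq = λ²/(μ(μ-λ)) = 54.76/(12.9×5.50) = 0.7718
Step 4: W = 1/(μ-λ) = 1/5.50 = 0.18182
Step 5: Wq = λ/(μ(μ-λ)) = 7.4/(12.9×5.50) = 0.1043
Step 6: P(0) = 1-ρ = 0.4264
Verify: L = λW = 7.4×0.18182 = 1.3455 ✔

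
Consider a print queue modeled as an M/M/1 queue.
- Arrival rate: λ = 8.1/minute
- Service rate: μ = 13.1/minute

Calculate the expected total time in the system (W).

First, compute utilization: ρ = λ/μ = 8.1/13.1 = 0.6183
For M/M/1: W = 1/(μ-λ)
W = 1/(13.1-8.1) = 1/5.00
W = 0.2000 minutes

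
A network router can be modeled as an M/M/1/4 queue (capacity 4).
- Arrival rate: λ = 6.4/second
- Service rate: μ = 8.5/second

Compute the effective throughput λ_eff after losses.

ρ = λ/μ = 6.4/8.5 = 0.75294
P₀ = (1-ρ)/(1-ρ^(K+1)) = (1-0.75294)/(1-0.75294^5) = 0.24706/0.75801 = 0.3259
P_K = P₀×ρ^K = 0.32593 × 0.75294^4 = 0.32593 × 0.32140 = 0.1048
λ_eff = λ(1-P_K) = 6.4 × (1 - 0.10475) = 6.4 × 0.89525 = 5.7296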